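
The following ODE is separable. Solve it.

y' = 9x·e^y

Separating variables and integrating:
-e^(-y) = 9x²/2 + C

General solution: y = -ln(C - 9x²/2)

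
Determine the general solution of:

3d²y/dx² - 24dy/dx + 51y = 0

Characteristic equation: 3r² - 24r + 51 = 0
Divide by 3: r² - 8r + 17 = 0
Roots: r = 4 ± i (complex conjugates)
General solution: y = e^(4x)(C₁cos(x) + C₂sin(x))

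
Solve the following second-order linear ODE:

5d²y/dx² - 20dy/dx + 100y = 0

Characteristic equation: 5r² - 20r + 100 = 0
Divide by 5: r² - 4r + 20 = 0
Roots: r = 2 ± 4i (complex conjugates)
General solution: y = e^(2x)(C₁cos(4x) + C₂sin(4x))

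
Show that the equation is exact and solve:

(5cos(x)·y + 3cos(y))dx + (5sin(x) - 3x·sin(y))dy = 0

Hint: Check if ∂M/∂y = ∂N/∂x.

Verify exactness: ∂M/∂y = ∂N/∂x ✓
Find F(x,y) such that ∂F/∂x = M, ∂F/∂y = N
Solution: 5sin(x)·y + 3x·cos(y) = C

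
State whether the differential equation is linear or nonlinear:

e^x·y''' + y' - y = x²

Linear (y and its derivatives appear to the first power only, no products of y terms)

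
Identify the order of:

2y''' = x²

The order is 3 (highest derivative is of order 3).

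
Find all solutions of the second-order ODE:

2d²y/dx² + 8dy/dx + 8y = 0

Characteristic equation: 2r² + 8r + 8 = 0
Divide by 2: r² + 4r + 4 = 0
Factored: (r + 2)² = 0
Repeated root: r = -2
General solution: y = (C₁ + C₂x)e^(-2x)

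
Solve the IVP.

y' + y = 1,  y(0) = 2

General solution: y = 1 + Ce^(-x)
Applying y(0) = 2: C = 2 - 1 = 1
Particular solution: y = 1 + e^(-x)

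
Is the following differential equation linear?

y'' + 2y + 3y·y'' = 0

No. Nonlinear (y·y'' term)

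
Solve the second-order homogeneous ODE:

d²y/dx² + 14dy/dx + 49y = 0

Characteristic equation: r² + 14r + 49 = 0
Factored: (r + 7)² = 0
Repeated root: r = -7
General solution: y = (C₁ + C₂x)e^(-7x)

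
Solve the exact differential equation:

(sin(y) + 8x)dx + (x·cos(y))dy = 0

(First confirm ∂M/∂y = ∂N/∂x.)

Verify exactness: ∂M/∂y = ∂N/∂x ✓
Find F(x,y) such that ∂F/∂x = M, ∂F/∂y = N
Solution: x·sin(y) + 4x² = C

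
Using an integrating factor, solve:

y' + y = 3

Using integrating factor method:

General solution: y = 3 + Ce^(-x)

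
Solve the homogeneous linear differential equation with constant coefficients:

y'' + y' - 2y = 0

Characteristic equation: r² + r - 2 = 0
Roots: r = 1, -2 (distinct real)
General solution: y = C₁e^x + C₂e^(-2x)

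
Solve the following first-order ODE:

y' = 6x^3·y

Separating variables and integrating:
ln|y| = 3x^4/2 + C

General solution: y = Ce^(3x^4/2)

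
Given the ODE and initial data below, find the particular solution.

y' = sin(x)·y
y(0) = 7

General solution: y = Ce^(-cos(x))
Applying IC y(0) = 7:
Particular solution: y = 7e^(1-cos(x))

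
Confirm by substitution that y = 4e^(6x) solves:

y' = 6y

Verification:
y = 4e^(6x)
y' = 24e^(6x)
6y = 24e^(6x)
y' = 6y ✓

Yes, it is a solution.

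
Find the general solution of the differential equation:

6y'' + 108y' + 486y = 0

Characteristic equation: 6r² + 108r + 486 = 0
Divide by 6: r² + 18r + 81 = 0
Factored: (r + 9)² = 0
Repeated root: r = -9
General solution: y = (C₁ + C₂x)e^(-9x)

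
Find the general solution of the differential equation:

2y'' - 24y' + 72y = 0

Characteristic equation: 2r² - 24r + 72 = 0
Divide by 2: r² - 12r + 36 = 0
Factored: (r - 6)² = 0
Repeated root: r = 6
General solution: y = (C₁ + C₂x)e^(6x)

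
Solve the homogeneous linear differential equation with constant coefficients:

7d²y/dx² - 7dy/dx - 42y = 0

Characteristic equation: 7r² - 7r - 42 = 0
Divide by 7: r² - r - 6 = 0
Roots: r = 3, -2 (distinct real)
General solution: y = C₁e^(3x) + C₂e^(-2x)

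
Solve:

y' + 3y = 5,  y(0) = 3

General solution: y = 5/3 + Ce^(-3x)
Applying y(0) = 3: C = 3 - 5/3 = 4/3
Particular solution: y = 5/3 + (4/3)e^(-3x)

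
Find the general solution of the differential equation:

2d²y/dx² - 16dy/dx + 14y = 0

Characteristic equation: 2r² - 16r + 14 = 0
Divide by 2: r² - 8r + 7 = 0
Roots: r = 7, 1 (distinct real)
General solution: y = C₁e^(7x) + C₂e^x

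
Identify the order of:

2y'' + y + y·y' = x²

The order is 2 (highest derivative is of order 2).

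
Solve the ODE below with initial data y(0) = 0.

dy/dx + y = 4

General solution: y = 4 + Ce^(-x)
Applying y(0) = 0: C = 0 - 4 = -4
Particular solution: y = 4 - 4e^(-x)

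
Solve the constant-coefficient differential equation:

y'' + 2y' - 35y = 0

Characteristic equation: r² + 2r - 35 = 0
Roots: r = 5, -7 (distinct real)
General solution: y = C₁e^(5x) + C₂e^(-7x)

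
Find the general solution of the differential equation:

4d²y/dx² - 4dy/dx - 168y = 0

Characteristic equation: 4r² - 4r - 168 = 0
Divide by 4: r² - r - 42 = 0
Roots: r = 7, -6 (distinct real)
General solution: y = C₁e^(7x) + C₂e^(-6x)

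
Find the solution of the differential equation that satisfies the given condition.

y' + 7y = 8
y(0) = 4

General solution: y = 8/7 + Ce^(-7x)
Applying y(0) = 4: C = 4 - 8/7 = 20/7
Particular solution: y = 8/7 + (20/7)e^(-7x)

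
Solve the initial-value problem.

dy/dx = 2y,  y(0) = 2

General solution: y = Ce^(2x)
Applying IC y(0) = 2:
Particular solution: y = 2e^(2x)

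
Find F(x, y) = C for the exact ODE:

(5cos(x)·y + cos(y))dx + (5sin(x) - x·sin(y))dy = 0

Verify exactness: ∂M/∂y = ∂N/∂x ✓
Find F(x,y) such that ∂F/∂x = M, ∂F/∂y = N
Solution: 5sin(x)·y + x·cos(y) = C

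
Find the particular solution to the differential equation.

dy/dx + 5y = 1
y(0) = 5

General solution: y = 1/5 + Ce^(-5x)
Applying y(0) = 5: C = 5 - 1/5 = 24/5
Particular solution: y = 1/5 + (24/5)e^(-5x)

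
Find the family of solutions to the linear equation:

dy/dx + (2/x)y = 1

Using integrating factor method:

General solution: y = (1/3)x + Cx^(-2)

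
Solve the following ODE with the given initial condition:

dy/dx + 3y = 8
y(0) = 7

General solution: y = 8/3 + Ce^(-3x)
Applying y(0) = 7: C = 7 - 8/3 = 13/3
Particular solution: y = 8/3 + (13/3)e^(-3x)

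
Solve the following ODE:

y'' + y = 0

Characteristic equation: r² + 1 = 0
Roots: r = ±i (complex conjugates)
General solution: y = C₁cos(x) + C₂sin(x)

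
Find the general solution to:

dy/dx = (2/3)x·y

Separating variables and integrating:
ln|y| = x^2/3 + C

General solution: y = Ce^(x^2/3)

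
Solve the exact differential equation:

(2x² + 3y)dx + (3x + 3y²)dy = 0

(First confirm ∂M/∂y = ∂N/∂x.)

Verify exactness: ∂M/∂y = ∂N/∂x ✓
Find F(x,y) such that ∂F/∂x = M, ∂F/∂y = N
Solution: 2x³/3 + 3xy + y³ = C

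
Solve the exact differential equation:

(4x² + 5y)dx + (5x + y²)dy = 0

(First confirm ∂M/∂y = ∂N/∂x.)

Verify exactness: ∂M/∂y = ∂N/∂x ✓
Find F(x,y) such that ∂F/∂x = M, ∂F/∂y = N
Solution: 4x³/3 + 5xy + y³/3 = C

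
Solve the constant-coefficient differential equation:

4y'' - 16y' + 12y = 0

Characteristic equation: 4r² - 16r + 12 = 0
Divide by 4: r² - 4r + 3 = 0
Roots: r = 1, 3 (distinct real)
General solution: y = C₁e^x + C₂e^(3x)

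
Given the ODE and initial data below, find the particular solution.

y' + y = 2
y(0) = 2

General solution: y = 2 + Ce^(-x)
Applying y(0) = 2: C = 2 - 2 = 0
Particular solution: y = 2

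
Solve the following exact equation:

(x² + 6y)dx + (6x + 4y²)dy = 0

Verify exactness: ∂M/∂y = ∂N/∂x ✓
Find F(x,y) such that ∂F/∂x = M, ∂F/∂y = N
Solution: x³/3 + 6xy + 4y³/3 = C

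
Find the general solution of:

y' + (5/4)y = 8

Using integrating factor method:

General solution: y = 32/5 + Ce^(-5x/4)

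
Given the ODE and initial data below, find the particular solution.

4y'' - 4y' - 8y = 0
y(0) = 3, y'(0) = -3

General solution: y = C₁e^(2x) + C₂e^(-x)
Applying ICs: C₁ = 0, C₂ = 3
Particular solution: y = 3e^(-x)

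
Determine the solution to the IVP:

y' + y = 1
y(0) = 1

General solution: y = 1 + Ce^(-x)
Applying y(0) = 1: C = 1 - 1 = 0
Particular solution: y = 1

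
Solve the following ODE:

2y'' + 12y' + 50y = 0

Characteristic equation: 2r² + 12r + 50 = 0
Divide by 2: r² + 6r + 25 = 0
Roots: r = -3 ± 4i (complex conjugates)
General solution: y = e^(-3x)(C₁cos(4x) + C₂sin(4x))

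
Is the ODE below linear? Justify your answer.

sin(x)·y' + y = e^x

Yes. Linear (y and its derivatives appear to the first power only, no products of y terms)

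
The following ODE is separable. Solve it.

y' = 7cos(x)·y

Separating variables and integrating:
ln|y| = 7sin(x) + C

General solution: y = Ce^(7sin(x))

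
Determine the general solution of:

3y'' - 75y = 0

Characteristic equation: 3r² - 75 = 0
Divide by 3: r² - 25 = 0
Roots: r = 5, -5 (distinct real)
General solution: y = C₁e^(5x) + C₂e^(-5x)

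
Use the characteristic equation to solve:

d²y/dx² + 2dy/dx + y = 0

Characteristic equation: r² + 2r + 1 = 0
Factored: (r + 1)² = 0
Repeated root: r = -1
General solution: y = (C₁ + C₂x)e^(-x)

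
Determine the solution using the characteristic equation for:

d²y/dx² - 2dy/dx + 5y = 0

Characteristic equation: r² - 2r + 5 = 0
Roots: r = 1 ± 2i (complex conjugates)
General solution: y = e^x(C₁cos(2x) + C₂sin(2x))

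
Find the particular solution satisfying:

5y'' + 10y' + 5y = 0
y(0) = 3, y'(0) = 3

General solution: y = (C₁ + C₂x)e^(-x)
Repeated root r = -1
Applying ICs: C₁ = 3, C₂ = 6
Particular solution: y = (3 + 6x)e^(-x)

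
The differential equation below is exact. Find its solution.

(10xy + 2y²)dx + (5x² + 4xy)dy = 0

Verify exactness: ∂M/∂y = ∂N/∂x ✓
Find F(x,y) such that ∂F/∂x = M, ∂F/∂y = N
Solution: 5x²y + 2xy² = C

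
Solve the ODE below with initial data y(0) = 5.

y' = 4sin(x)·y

General solution: y = Ce^(-4cos(x))
Applying IC y(0) = 5:
Particular solution: y = 5e^(4(1-cos(x)))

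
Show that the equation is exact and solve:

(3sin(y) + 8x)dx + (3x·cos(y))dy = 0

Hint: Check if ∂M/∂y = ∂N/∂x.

Verify exactness: ∂M/∂y = ∂N/∂x ✓
Find F(x,y) such that ∂F/∂x = M, ∂F/∂y = N
Solution: 3x·sin(y) + 4x² = C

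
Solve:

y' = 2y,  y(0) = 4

General solution: y = Ce^(2x)
Applying IC y(0) = 4:
Particular solution: y = 4e^(2x)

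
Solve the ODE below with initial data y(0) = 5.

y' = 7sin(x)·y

General solution: y = Ce^(-7cos(x))
Applying IC y(0) = 5:
Particular solution: y = 5e^(7(1-cos(x)))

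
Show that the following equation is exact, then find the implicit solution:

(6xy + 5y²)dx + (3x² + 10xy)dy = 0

Verify exactness: ∂M/∂y = ∂N/∂x ✓
Find F(x,y) such that ∂F/∂x = M, ∂F/∂y = N
Solution: 3x²y + 5xy² = C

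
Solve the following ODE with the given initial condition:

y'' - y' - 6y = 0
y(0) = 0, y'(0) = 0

General solution: y = C₁e^(3x) + C₂e^(-2x)
Applying ICs: C₁ = 0, C₂ = 0
Particular solution: y = 0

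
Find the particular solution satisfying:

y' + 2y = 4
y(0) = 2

General solution: y = 2 + Ce^(-2x)
Applying y(0) = 2: C = 2 - 2 = 0
Particular solution: y = 2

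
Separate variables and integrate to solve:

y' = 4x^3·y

Separating variables and integrating:
ln|y| = x^4 + C

General solution: y = Ce^(x^4)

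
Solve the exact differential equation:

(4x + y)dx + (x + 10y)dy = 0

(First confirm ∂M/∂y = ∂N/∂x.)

Verify exactness: ∂M/∂y = ∂N/∂x ✓
Find F(x,y) such that ∂F/∂x = M, ∂F/∂y = N
Solution: 2x² + xy + 5y² = C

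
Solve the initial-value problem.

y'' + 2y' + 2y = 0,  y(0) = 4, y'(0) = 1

General solution: y = e^(-x)(C₁cos(x) + C₂sin(x))
Complex roots r = -1 ± i
Applying ICs: C₁ = 4, C₂ = 5
Particular solution: y = e^(-x)(4cos(x) + 5sin(x))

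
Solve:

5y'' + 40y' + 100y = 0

Characteristic equation: 5r² + 40r + 100 = 0
Divide by 5: r² + 8r + 20 = 0
Roots: r = -4 ± 2i (complex conjugates)
General solution: y = e^(-4x)(C₁cos(2x) + C₂sin(2x))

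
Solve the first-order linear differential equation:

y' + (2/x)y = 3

Using integrating factor method:

General solution: y = x + Cx^(-2)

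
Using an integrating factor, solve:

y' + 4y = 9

Using integrating factor method:

General solution: y = 9/4 + Ce^(-4x)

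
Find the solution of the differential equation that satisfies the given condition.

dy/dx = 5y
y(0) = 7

General solution: y = Ce^(5x)
Applying IC y(0) = 7:
Particular solution: y = 7e^(5x)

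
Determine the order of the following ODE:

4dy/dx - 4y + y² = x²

The order is 1 (highest derivative is of order 1).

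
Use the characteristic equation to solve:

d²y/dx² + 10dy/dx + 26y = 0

Characteristic equation: r² + 10r + 26 = 0
Roots: r = -5 ± i (complex conjugates)
General solution: y = e^(-5x)(C₁cos(x) + C₂sin(x))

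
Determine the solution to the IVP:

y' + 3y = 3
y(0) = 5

General solution: y = 1 + Ce^(-3x)
Applying y(0) = 5: C = 5 - 1 = 4
Particular solution: y = 1 + 4e^(-3x)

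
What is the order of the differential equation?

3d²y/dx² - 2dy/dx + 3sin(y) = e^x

The order is 2 (highest derivative is of order 2).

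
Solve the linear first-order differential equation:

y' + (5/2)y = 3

Using integrating factor method:

General solution: y = 6/5 + Ce^(-5x/2)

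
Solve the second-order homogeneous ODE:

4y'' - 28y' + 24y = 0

Characteristic equation: 4r² - 28r + 24 = 0
Divide by 4: r² - 7r + 6 = 0
Roots: r = 1, 6 (distinct real)
General solution: y = C₁e^x + C₂e^(6x)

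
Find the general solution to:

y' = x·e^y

Separating variables and integrating:
-e^(-y) = x²/2 + C

General solution: y = -ln(C - x²/2)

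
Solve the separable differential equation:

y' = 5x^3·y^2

Separating variables and integrating:
-1/y = 5x^4/4 + C

General solution: y^-1 = (-5/4)x^4 + C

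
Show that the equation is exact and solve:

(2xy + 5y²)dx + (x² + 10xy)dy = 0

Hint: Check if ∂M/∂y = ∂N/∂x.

Verify exactness: ∂M/∂y = ∂N/∂x ✓
Find F(x,y) such that ∂F/∂x = M, ∂F/∂y = N
Solution: x²y + 5xy² = C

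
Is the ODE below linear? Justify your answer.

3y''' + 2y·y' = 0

No. Nonlinear (product y·y')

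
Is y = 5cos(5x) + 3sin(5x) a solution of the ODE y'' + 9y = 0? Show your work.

Verification:
y'' = -125cos(5x) - 75sin(5x)
y'' + 9y ≠ 0 (frequency mismatch: got 25 instead of 9)

No, it is not a solution.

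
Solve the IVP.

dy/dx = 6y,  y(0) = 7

General solution: y = Ce^(6x)
Applying IC y(0) = 7:
Particular solution: y = 7e^(6x)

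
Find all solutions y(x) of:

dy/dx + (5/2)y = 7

Using integrating factor method:

General solution: y = 14/5 + Ce^(-5x/2)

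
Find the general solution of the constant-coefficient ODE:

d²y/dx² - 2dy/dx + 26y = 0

Characteristic equation: r² - 2r + 26 = 0
Roots: r = 1 ± 5i (complex conjugates)
General solution: y = e^x(C₁cos(5x) + C₂sin(5x))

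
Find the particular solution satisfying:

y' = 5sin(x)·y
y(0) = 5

General solution: y = Ce^(-5cos(x))
Applying IC y(0) = 5:
Particular solution: y = 5e^(5(1-cos(x)))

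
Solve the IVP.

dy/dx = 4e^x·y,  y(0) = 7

General solution: y = Ce^(4e^x)
Applying IC y(0) = 7:
Particular solution: y = 7e^(4(e^x - 1))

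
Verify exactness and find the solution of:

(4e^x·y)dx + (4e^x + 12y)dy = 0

Verify exactness: ∂M/∂y = ∂N/∂x ✓
Find F(x,y) such that ∂F/∂x = M, ∂F/∂y = N
Solution: 4e^x·y + 6y² = C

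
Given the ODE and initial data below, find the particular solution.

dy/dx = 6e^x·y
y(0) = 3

General solution: y = Ce^(6e^x)
Applying IC y(0) = 3:
Particular solution: y = 3e^(6(e^x - 1))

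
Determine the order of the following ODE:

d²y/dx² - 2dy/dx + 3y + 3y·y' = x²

The order is 2 (highest derivative is of order 2).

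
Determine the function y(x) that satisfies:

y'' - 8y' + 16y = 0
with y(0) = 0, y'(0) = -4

General solution: y = (C₁ + C₂x)e^(4x)
Repeated root r = 4
Applying ICs: C₁ = 0, C₂ = -4
Particular solution: y = -4xe^(4x)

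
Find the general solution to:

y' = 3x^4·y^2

Separating variables and integrating:
-1/y = 3x^5/5 + C

General solution: y^-1 = (-3/5)x^5 + C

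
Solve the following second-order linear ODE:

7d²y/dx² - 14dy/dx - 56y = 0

Characteristic equation: 7r² - 14r - 56 = 0
Divide by 7: r² - 2r - 8 = 0
Roots: r = 4, -2 (distinct real)
General solution: y = C₁e^(4x) + C₂e^(-2x)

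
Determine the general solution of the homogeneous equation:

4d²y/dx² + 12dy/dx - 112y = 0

Characteristic equation: 4r² + 12r - 112 = 0
Divide by 4: r² + 3r - 28 = 0
Roots: r = 4, -7 (distinct real)
General solution: y = C₁e^(4x) + C₂e^(-7x)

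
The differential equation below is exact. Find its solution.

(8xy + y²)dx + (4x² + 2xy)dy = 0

Verify exactness: ∂M/∂y = ∂N/∂x ✓
Find F(x,y) such that ∂F/∂x = M, ∂F/∂y = N
Solution: 4x²y + xy² = C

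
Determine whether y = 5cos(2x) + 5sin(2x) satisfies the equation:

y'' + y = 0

Verification:
y'' = -20cos(2x) - 20sin(2x)
y'' + y ≠ 0 (frequency mismatch: got 4 instead of 1)

No, it is not a solution.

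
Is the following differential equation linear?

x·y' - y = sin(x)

Yes. Linear (y and its derivatives appear to the first power only, no products of y terms)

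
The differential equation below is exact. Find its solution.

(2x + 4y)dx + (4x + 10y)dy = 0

Verify exactness: ∂M/∂y = ∂N/∂x ✓
Find F(x,y) such that ∂F/∂x = M, ∂F/∂y = N
Solution: x² + 4xy + 5y² = C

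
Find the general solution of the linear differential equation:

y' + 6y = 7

Using integrating factor method:

General solution: y = 7/6 + Ce^(-6x)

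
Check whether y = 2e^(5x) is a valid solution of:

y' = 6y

Verification:
y = 2e^(5x)
y' = 10e^(5x)
But 6y = 12e^(5x)
y' ≠ 6y — the derivative does not match

No, it is not a solution.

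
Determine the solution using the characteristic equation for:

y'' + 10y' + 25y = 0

Characteristic equation: r² + 10r + 25 = 0
Factored: (r + 5)² = 0
Repeated root: r = -5
General solution: y = (C₁ + C₂x)e^(-5x)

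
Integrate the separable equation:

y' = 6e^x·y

Separating variables and integrating:
ln|y| = 6e^x + C

General solution: y = Ce^(6e^x)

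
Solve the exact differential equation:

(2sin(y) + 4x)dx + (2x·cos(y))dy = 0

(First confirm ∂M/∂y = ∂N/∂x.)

Verify exactness: ∂M/∂y = ∂N/∂x ✓
Find F(x,y) such that ∂F/∂x = M, ∂F/∂y = N
Solution: 2x·sin(y) + 2x² = C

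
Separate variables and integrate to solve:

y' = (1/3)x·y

Separating variables and integrating:
ln|y| = x^2/6 + C

General solution: y = Ce^(x^2/6)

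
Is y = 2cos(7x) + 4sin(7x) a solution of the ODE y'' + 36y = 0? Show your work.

Verification:
y'' = -98cos(7x) - 196sin(7x)
y'' + 36y ≠ 0 (frequency mismatch: got 49 instead of 36)

No, it is not a solution.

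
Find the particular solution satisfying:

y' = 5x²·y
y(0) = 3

General solution: y = Ce^(5x³/3)
Applying IC y(0) = 3:
Particular solution: y = 3e^(5x³/3)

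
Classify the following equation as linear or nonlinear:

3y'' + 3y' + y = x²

Linear (y and its derivatives appear to the first power only, no products of y terms)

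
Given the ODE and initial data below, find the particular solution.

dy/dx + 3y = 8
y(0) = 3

General solution: y = 8/3 + Ce^(-3x)
Applying y(0) = 3: C = 3 - 8/3 = 1/3
Particular solution: y = 8/3 + (1/3)e^(-3x)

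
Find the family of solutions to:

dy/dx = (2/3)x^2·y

Separating variables and integrating:
ln|y| = 2x^3/9 + C

General solution: y = Ce^(2x^3/9)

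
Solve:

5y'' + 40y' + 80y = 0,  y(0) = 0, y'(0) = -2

General solution: y = (C₁ + C₂x)e^(-4x)
Repeated root r = -4
Applying ICs: C₁ = 0, C₂ = -2
Particular solution: y = -2xe^(-4x)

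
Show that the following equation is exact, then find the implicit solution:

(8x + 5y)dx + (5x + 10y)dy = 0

Verify exactness: ∂M/∂y = ∂N/∂x ✓
Find F(x,y) such that ∂F/∂x = M, ∂F/∂y = N
Solution: 4x² + 5xy + 5y² = C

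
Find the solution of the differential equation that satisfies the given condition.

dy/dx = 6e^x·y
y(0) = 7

General solution: y = Ce^(6e^x)
Applying IC y(0) = 7:
Particular solution: y = 7e^(6(e^x - 1))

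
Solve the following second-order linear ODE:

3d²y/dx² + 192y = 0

Characteristic equation: 3r² + 192 = 0
Divide by 3: r² + 64 = 0
Roots: r = ±8i (complex conjugates)
General solution: y = C₁cos(8x) + C₂sin(8x)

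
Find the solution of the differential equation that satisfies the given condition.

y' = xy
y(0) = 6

General solution: y = Ce^(x²/2)
Applying IC y(0) = 6:
Particular solution: y = 6e^(x²/2)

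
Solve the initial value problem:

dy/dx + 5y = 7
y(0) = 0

General solution: y = 7/5 + Ce^(-5x)
Applying y(0) = 0: C = 0 - 7/5 = -7/5
Particular solution: y = 7/5 - (7/5)e^(-5x)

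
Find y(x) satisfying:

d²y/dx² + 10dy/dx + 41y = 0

Characteristic equation: r² + 10r + 41 = 0
Roots: r = -5 ± 4i (complex conjugates)
General solution: y = e^(-5x)(C₁cos(4x) + C₂sin(4x))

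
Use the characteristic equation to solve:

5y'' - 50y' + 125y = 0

Characteristic equation: 5r² - 50r + 125 = 0
Divide by 5: r² - 10r + 25 = 0
Factored: (r - 5)² = 0
Repeated root: r = 5
General solution: y = (C₁ + C₂x)e^(5x)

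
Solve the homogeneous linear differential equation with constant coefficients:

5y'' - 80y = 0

Characteristic equation: 5r² - 80 = 0
Divide by 5: r² - 16 = 0
Roots: r = 4, -4 (distinct real)
General solution: y = C₁e^(4x) + C₂e^(-4x)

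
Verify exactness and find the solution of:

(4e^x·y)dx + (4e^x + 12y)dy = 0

Verify exactness: ∂M/∂y = ∂N/∂x ✓
Find F(x,y) such that ∂F/∂x = M, ∂F/∂y = N
Solution: 4e^x·y + 6y² = C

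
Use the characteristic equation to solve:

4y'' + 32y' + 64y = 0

Characteristic equation: 4r² + 32r + 64 = 0
Divide by 4: r² + 8r + 16 = 0
Factored: (r + 4)² = 0
Repeated root: r = -4
General solution: y = (C₁ + C₂x)e^(-4x)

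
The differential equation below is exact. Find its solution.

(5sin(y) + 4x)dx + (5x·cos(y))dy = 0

Verify exactness: ∂M/∂y = ∂N/∂x ✓
Find F(x,y) such that ∂F/∂x = M, ∂F/∂y = N
Solution: 5x·sin(y) + 2x² = C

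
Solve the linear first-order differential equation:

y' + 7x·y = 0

Using integrating factor method:

General solution: y = Ce^(-7x^2/2)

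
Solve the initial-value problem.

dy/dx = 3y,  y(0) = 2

General solution: y = Ce^(3x)
Applying IC y(0) = 2:
Particular solution: y = 2e^(3x)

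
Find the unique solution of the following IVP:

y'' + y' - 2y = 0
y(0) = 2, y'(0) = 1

General solution: y = C₁e^x + C₂e^(-2x)
Applying ICs: C₁ = 5/3, C₂ = 1/3
Particular solution: y = (5/3)e^x + (1/3)e^(-2x)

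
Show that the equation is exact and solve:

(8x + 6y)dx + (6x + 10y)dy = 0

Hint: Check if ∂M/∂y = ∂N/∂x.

Verify exactness: ∂M/∂y = ∂N/∂x ✓
Find F(x,y) such that ∂F/∂x = M, ∂F/∂y = N
Solution: 4x² + 6xy + 5y² = C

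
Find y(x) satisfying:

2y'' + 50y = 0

Characteristic equation: 2r² + 50 = 0
Divide by 2: r² + 25 = 0
Roots: r = ±5i (complex conjugates)
General solution: y = C₁cos(5x) + C₂sin(5x)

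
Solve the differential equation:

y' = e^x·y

Separating variables and integrating:
ln|y| = e^x + C

General solution: y = Ce^(e^x)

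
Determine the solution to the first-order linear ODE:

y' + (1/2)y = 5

Using integrating factor method:

General solution: y = 10 + Ce^(-x/2)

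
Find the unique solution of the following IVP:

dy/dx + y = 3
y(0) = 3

General solution: y = 3 + Ce^(-x)
Applying y(0) = 3: C = 3 - 3 = 0
Particular solution: y = 3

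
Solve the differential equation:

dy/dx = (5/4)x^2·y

Separating variables and integrating:
ln|y| = 5x^3/12 + C

General solution: y = Ce^(5x^3/12)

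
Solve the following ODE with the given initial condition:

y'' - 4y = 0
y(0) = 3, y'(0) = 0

General solution: y = C₁e^(2x) + C₂e^(-2x)
Applying ICs: C₁ = 3/2, C₂ = 3/2
Particular solution: y = (3/2)e^(2x) + (3/2)e^(-2x)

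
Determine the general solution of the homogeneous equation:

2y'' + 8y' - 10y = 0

Characteristic equation: 2r² + 8r - 10 = 0
Divide by 2: r² + 4r - 5 = 0
Roots: r = 1, -5 (distinct real)
General solution: y = C₁e^x + C₂e^(-5x)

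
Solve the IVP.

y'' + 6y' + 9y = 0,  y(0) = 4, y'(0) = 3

General solution: y = (C₁ + C₂x)e^(-3x)
Repeated root r = -3
Applying ICs: C₁ = 4, C₂ = 15
Particular solution: y = (4 + 15x)e^(-3x)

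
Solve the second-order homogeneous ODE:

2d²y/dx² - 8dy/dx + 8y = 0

Characteristic equation: 2r² - 8r + 8 = 0
Divide by 2: r² - 4r + 4 = 0
Factored: (r - 2)² = 0
Repeated root: r = 2
General solution: y = (C₁ + C₂x)e^(2x)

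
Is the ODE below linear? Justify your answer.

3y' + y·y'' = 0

No. Nonlinear (y·y'' term)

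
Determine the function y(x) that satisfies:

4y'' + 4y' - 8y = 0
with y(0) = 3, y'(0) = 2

General solution: y = C₁e^x + C₂e^(-2x)
Applying ICs: C₁ = 8/3, C₂ = 1/3
Particular solution: y = (8/3)e^x + (1/3)e^(-2x)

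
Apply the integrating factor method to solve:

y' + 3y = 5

Using integrating factor method:

General solution: y = 5/3 + Ce^(-3x)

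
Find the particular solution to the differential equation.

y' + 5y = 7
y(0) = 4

General solution: y = 7/5 + Ce^(-5x)
Applying y(0) = 4: C = 4 - 7/5 = 13/5
Particular solution: y = 7/5 + (13/5)e^(-5x)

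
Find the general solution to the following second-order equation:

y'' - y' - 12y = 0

Characteristic equation: r² - r - 12 = 0
Roots: r = 4, -3 (distinct real)
General solution: y = C₁e^(4x) + C₂e^(-3x)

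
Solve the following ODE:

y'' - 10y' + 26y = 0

Characteristic equation: r² - 10r + 26 = 0
Roots: r = 5 ± i (complex conjugates)
General solution: y = e^(5x)(C₁cos(x) + C₂sin(x))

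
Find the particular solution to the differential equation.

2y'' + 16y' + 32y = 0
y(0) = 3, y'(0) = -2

General solution: y = (C₁ + C₂x)e^(-4x)
Repeated root r = -4
Applying ICs: C₁ = 3, C₂ = 10
Particular solution: y = (3 + 10x)e^(-4x)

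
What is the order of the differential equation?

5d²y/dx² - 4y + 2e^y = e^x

The order is 2 (highest derivative is of order 2).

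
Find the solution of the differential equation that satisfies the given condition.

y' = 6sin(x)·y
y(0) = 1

General solution: y = Ce^(-6cos(x))
Applying IC y(0) = 1:
Particular solution: y = e^(6(1-cos(x)))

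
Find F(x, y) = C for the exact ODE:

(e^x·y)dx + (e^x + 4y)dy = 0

Verify exactness: ∂M/∂y = ∂N/∂x ✓
Find F(x,y) such that ∂F/∂x = M, ∂F/∂y = N
Solution: e^x·y + 2y² = C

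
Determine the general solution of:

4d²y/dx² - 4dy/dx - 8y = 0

Characteristic equation: 4r² - 4r - 8 = 0
Divide by 4: r² - r - 2 = 0
Roots: r = 2, -1 (distinct real)
General solution: y = C₁e^(2x) + C₂e^(-x)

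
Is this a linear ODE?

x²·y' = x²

Yes. Linear (y and its derivatives appear to the first power only, no products of y terms)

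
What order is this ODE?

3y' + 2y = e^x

The order is 1 (highest derivative is of order 1).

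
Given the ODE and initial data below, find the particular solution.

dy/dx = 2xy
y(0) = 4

General solution: y = Ce^(x²)
Applying IC y(0) = 4:
Particular solution: y = 4e^(x²)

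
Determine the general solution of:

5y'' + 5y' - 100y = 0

Characteristic equation: 5r² + 5r - 100 = 0
Divide by 5: r² + r - 20 = 0
Roots: r = 4, -5 (distinct real)
General solution: y = C₁e^(4x) + C₂e^(-5x)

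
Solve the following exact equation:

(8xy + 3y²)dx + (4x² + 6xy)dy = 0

Verify exactness: ∂M/∂y = ∂N/∂x ✓
Find F(x,y) such that ∂F/∂x = M, ∂F/∂y = N
Solution: 4x²y + 3xy² = C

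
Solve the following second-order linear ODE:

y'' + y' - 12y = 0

Characteristic equation: r² + r - 12 = 0
Roots: r = 3, -4 (distinct real)
General solution: y = C₁e^(3x) + C₂e^(-4x)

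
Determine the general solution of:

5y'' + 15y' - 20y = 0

Characteristic equation: 5r² + 15r - 20 = 0
Divide by 5: r² + 3r - 4 = 0
Roots: r = 1, -4 (distinct real)
General solution: y = C₁e^x + C₂e^(-4x)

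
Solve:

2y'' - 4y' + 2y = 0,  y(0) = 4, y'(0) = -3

General solution: y = (C₁ + C₂x)e^x
Repeated root r = 1
Applying ICs: C₁ = 4, C₂ = -7
Particular solution: y = (4 - 7x)e^x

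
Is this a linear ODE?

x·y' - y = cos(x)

Yes. Linear (y and its derivatives appear to the first power only, no products of y terms)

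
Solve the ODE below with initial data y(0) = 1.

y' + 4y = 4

General solution: y = 1 + Ce^(-4x)
Applying y(0) = 1: C = 1 - 1 = 0
Particular solution: y = 1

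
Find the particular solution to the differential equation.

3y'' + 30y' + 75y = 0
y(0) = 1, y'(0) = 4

General solution: y = (C₁ + C₂x)e^(-5x)
Repeated root r = -5
Applying ICs: C₁ = 1, C₂ = 9
Particular solution: y = (1 + 9x)e^(-5x)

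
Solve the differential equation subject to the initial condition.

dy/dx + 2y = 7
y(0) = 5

General solution: y = 7/2 + Ce^(-2x)
Applying y(0) = 5: C = 5 - 7/2 = 3/2
Particular solution: y = 7/2 + (3/2)e^(-2x)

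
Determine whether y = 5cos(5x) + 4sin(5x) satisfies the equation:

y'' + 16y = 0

Verification:
y'' = -125cos(5x) - 100sin(5x)
y'' + 16y ≠ 0 (frequency mismatch: got 25 instead of 16)

No, it is not a solution.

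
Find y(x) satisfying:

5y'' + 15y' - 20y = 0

Characteristic equation: 5r² + 15r - 20 = 0
Divide by 5: r² + 3r - 4 = 0
Roots: r = 1, -4 (distinct real)
General solution: y = C₁e^x + C₂e^(-4x)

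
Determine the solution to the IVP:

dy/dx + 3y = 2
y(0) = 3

General solution: y = 2/3 + Ce^(-3x)
Applying y(0) = 3: C = 3 - 2/3 = 7/3
Particular solution: y = 2/3 + (7/3)e^(-3x)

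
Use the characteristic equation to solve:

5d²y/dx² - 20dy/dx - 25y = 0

Characteristic equation: 5r² - 20r - 25 = 0
Divide by 5: r² - 4r - 5 = 0
Roots: r = 5, -1 (distinct real)
General solution: y = C₁e^(5x) + C₂e^(-x)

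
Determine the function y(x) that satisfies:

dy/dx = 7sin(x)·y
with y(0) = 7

General solution: y = Ce^(-7cos(x))
Applying IC y(0) = 7:
Particular solution: y = 7e^(7(1-cos(x)))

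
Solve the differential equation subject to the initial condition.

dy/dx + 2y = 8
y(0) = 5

General solution: y = 4 + Ce^(-2x)
Applying y(0) = 5: C = 5 - 4 = 1
Particular solution: y = 4 + e^(-2x)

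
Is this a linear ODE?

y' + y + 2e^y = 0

No. Nonlinear (e^y is nonlinear in y)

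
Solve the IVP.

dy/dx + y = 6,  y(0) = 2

General solution: y = 6 + Ce^(-x)
Applying y(0) = 2: C = 2 - 6 = -4
Particular solution: y = 6 - 4e^(-x)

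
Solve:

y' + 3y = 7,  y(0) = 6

General solution: y = 7/3 + Ce^(-3x)
Applying y(0) = 6: C = 6 - 7/3 = 11/3
Particular solution: y = 7/3 + (11/3)e^(-3x)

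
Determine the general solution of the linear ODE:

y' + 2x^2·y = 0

Using integrating factor method:

General solution: y = Ce^(-2x^3/3)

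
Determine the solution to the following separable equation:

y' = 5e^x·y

Separating variables and integrating:
ln|y| = 5e^x + C

General solution: y = Ce^(5e^x)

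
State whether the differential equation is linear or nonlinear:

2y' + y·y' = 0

Nonlinear (product y·y')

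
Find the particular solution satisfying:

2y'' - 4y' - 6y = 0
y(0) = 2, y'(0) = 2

General solution: y = C₁e^(3x) + C₂e^(-x)
Applying ICs: C₁ = 1, C₂ = 1
Particular solution: y = e^(3x) + e^(-x)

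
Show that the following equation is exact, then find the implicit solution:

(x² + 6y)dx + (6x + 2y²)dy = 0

Verify exactness: ∂M/∂y = ∂N/∂x ✓
Find F(x,y) such that ∂F/∂x = M, ∂F/∂y = N
Solution: x³/3 + 6xy + 2y³/3 = C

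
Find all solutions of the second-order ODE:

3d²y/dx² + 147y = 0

Characteristic equation: 3r² + 147 = 0
Divide by 3: r² + 49 = 0
Roots: r = ±7i (complex conjugates)
General solution: y = C₁cos(7x) + C₂sin(7x)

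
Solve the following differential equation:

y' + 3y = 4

Using integrating factor method:

General solution: y = 4/3 + Ce^(-3x)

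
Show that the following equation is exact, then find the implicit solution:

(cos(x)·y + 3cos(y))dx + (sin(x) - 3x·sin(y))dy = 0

Verify exactness: ∂M/∂y = ∂N/∂x ✓
Find F(x,y) such that ∂F/∂x = M, ∂F/∂y = N
Solution: sin(x)·y + 3x·cos(y) = C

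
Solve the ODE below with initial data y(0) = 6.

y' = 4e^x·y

General solution: y = Ce^(4e^x)
Applying IC y(0) = 6:
Particular solution: y = 6e^(4(e^x - 1))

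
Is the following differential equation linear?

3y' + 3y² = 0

No. Nonlinear (y² term)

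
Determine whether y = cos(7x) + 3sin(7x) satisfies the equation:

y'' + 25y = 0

Verification:
y'' = -49cos(7x) - 147sin(7x)
y'' + 25y ≠ 0 (frequency mismatch: got 49 instead of 25)

No, it is not a solution.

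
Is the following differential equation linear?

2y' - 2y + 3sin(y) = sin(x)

No. Nonlinear (sin(y) is nonlinear in y)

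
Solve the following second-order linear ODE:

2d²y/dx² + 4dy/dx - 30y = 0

Characteristic equation: 2r² + 4r - 30 = 0
Divide by 2: r² + 2r - 15 = 0
Roots: r = 3, -5 (distinct real)
General solution: y = C₁e^(3x) + C₂e^(-5x)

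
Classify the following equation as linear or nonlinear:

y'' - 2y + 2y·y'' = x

Nonlinear (y·y'' term)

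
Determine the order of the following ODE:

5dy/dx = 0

The order is 1 (highest derivative is of order 1).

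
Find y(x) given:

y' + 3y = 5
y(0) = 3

General solution: y = 5/3 + Ce^(-3x)
Applying y(0) = 3: C = 3 - 5/3 = 4/3
Particular solution: y = 5/3 + (4/3)e^(-3x)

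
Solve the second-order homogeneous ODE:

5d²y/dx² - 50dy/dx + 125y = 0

Characteristic equation: 5r² - 50r + 125 = 0
Divide by 5: r² - 10r + 25 = 0
Factored: (r - 5)² = 0
Repeated root: r = 5
General solution: y = (C₁ + C₂x)e^(5x)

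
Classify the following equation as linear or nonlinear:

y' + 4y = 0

Linear (y and its derivatives appear to the first power only, no products of y terms)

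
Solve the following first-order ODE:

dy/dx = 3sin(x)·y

Separating variables and integrating:
ln|y| = -3cos(x) + C

General solution: y = Ce^(-3cos(x))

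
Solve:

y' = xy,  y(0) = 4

General solution: y = Ce^(x²/2)
Applying IC y(0) = 4:
Particular solution: y = 4e^(x²/2)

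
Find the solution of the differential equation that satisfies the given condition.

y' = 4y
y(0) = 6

General solution: y = Ce^(4x)
Applying IC y(0) = 6:
Particular solution: y = 6e^(4x)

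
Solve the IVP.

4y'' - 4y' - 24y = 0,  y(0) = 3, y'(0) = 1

General solution: y = C₁e^(3x) + C₂e^(-2x)
Applying ICs: C₁ = 7/5, C₂ = 8/5
Particular solution: y = (7/5)e^(3x) + (8/5)e^(-2x)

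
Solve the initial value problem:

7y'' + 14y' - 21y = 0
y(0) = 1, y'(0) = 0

General solution: y = C₁e^x + C₂e^(-3x)
Applying ICs: C₁ = 3/4, C₂ = 1/4
Particular solution: y = (3/4)e^x + (1/4)e^(-3x)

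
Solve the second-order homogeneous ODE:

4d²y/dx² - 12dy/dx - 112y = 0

Characteristic equation: 4r² - 12r - 112 = 0
Divide by 4: r² - 3r - 28 = 0
Roots: r = 7, -4 (distinct real)
General solution: y = C₁e^(7x) + C₂e^(-4x)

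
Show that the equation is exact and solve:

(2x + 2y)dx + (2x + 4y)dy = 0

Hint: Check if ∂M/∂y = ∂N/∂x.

Verify exactness: ∂M/∂y = ∂N/∂x ✓
Find F(x,y) such that ∂F/∂x = M, ∂F/∂y = N
Solution: x² + 2xy + 2y² = C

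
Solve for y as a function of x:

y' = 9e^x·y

Separating variables and integrating:
ln|y| = 9e^x + C

General solution: y = Ce^(9e^x)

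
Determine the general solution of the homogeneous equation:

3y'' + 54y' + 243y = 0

Characteristic equation: 3r² + 54r + 243 = 0
Divide by 3: r² + 18r + 81 = 0
Factored: (r + 9)² = 0
Repeated root: r = -9
General solution: y = (C₁ + C₂x)e^(-9x)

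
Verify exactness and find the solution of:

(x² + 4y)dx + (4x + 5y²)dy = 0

Verify exactness: ∂M/∂y = ∂N/∂x ✓
Find F(x,y) such that ∂F/∂x = M, ∂F/∂y = N
Solution: x³/3 + 4xy + 5y³/3 = C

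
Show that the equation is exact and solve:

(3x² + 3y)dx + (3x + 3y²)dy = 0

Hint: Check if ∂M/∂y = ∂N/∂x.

Verify exactness: ∂M/∂y = ∂N/∂x ✓
Find F(x,y) such that ∂F/∂x = M, ∂F/∂y = N
Solution: x³ + 3xy + y³ = C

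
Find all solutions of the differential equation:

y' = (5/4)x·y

Separating variables and integrating:
ln|y| = 5x^2/8 + C

General solution: y = Ce^(5x^2/8)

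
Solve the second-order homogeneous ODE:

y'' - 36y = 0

Characteristic equation: r² - 36 = 0
Roots: r = 6, -6 (distinct real)
General solution: y = C₁e^(6x) + C₂e^(-6x)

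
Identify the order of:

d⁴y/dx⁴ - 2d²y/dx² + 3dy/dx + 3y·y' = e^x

The order is 4 (highest derivative is of order 4).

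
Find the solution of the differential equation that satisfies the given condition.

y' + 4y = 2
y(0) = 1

General solution: y = 1/2 + Ce^(-4x)
Applying y(0) = 1: C = 1 - 1/2 = 1/2
Particular solution: y = 1/2 + (1/2)e^(-4x)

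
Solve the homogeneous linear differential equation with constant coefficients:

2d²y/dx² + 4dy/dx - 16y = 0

Characteristic equation: 2r² + 4r - 16 = 0
Divide by 2: r² + 2r - 8 = 0
Roots: r = 2, -4 (distinct real)
General solution: y = C₁e^(2x) + C₂e^(-4x)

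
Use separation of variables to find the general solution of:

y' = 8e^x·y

Separating variables and integrating:
ln|y| = 8e^x + C

General solution: y = Ce^(8e^x)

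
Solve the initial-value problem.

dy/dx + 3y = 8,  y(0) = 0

General solution: y = 8/3 + Ce^(-3x)
Applying y(0) = 0: C = 0 - 8/3 = -8/3
Particular solution: y = 8/3 - (8/3)e^(-3x)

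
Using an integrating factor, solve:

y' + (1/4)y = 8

Using integrating factor method:

General solution: y = 32 + Ce^(-x/4)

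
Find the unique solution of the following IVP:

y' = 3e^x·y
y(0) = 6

General solution: y = Ce^(3e^x)
Applying IC y(0) = 6:
Particular solution: y = 6e^(3(e^x - 1))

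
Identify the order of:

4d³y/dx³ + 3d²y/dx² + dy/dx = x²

The order is 3 (highest derivative is of order 3).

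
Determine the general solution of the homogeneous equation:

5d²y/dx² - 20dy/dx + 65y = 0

Characteristic equation: 5r² - 20r + 65 = 0
Divide by 5: r² - 4r + 13 = 0
Roots: r = 2 ± 3i (complex conjugates)
General solution: y = e^(2x)(C₁cos(3x) + C₂sin(3x))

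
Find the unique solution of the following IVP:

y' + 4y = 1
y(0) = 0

General solution: y = 1/4 + Ce^(-4x)
Applying y(0) = 0: C = 0 - 1/4 = -1/4
Particular solution: y = 1/4 - (1/4)e^(-4x)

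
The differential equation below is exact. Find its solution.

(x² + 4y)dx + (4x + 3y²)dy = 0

Verify exactness: ∂M/∂y = ∂N/∂x ✓
Find F(x,y) such that ∂F/∂x = M, ∂F/∂y = N
Solution: x³/3 + 4xy + y³ = C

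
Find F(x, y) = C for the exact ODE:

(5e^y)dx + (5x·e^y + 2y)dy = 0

Verify exactness: ∂M/∂y = ∂N/∂x ✓
Find F(x,y) such that ∂F/∂x = M, ∂F/∂y = N
Solution: 5x·e^y + y² = C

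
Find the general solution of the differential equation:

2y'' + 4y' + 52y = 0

Characteristic equation: 2r² + 4r + 52 = 0
Divide by 2: r² + 2r + 26 = 0
Roots: r = -1 ± 5i (complex conjugates)
General solution: y = e^(-x)(C₁cos(5x) + C₂sin(5x))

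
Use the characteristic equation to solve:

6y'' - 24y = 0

Characteristic equation: 6r² - 24 = 0
Divide by 6: r² - 4 = 0
Roots: r = 2, -2 (distinct real)
General solution: y = C₁e^(2x) + C₂e^(-2x)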